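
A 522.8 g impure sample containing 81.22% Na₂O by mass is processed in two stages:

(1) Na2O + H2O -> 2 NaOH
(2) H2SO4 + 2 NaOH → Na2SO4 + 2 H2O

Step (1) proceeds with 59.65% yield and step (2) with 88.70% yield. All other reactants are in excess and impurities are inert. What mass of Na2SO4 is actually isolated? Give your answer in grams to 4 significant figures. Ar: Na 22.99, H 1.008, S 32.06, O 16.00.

Pure Na2O = 522.8 × 0.8122 = 424.62 g.
M(Na2O) = 2(22.99) + 16.00 = 61.98 g/mol.
M(Na2SO4) = 2(22.99) + 32.06 + 4(16.00) = 142.04 g/mol.
n(Na2O) = 424.62 / 61.98 = 6.8509 mol.
Step 1 (Na2O:NaOH = 1:2): theoretical n(NaOH) = 13.702 mol; at 59.65% yield, n(NaOH) = 8.1731 mol.
Step 2 (NaOH:Na2SO4 = 2:1): theoretical n(Na2SO4) = 4.0866 mol, so theoretical mass = 4.0866 × 142.04 = 580.45 g.
At 88.70% yield, actual mass of Na2SO4 = 580.45 × 0.8870 = 514.86 g.

514.9 g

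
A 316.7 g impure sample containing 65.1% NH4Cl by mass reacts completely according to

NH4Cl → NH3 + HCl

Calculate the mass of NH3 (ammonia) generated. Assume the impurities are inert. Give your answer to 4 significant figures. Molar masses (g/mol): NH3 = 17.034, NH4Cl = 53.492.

Mass of pure NH4Cl = 316.7 g × 0.651 = 206.17 g.
n(NH4Cl) = 206.17 g / 53.492 g/mol = 3.8543 mol.
From the equation the NH4Cl:NH3 mole ratio is 1:1, so n(NH3) = 3.8543 × 1/1 = 3.8543 mol.
Mass of NH3 = 3.8543 mol × 17.034 g/mol = 65.653 g.

65.65 g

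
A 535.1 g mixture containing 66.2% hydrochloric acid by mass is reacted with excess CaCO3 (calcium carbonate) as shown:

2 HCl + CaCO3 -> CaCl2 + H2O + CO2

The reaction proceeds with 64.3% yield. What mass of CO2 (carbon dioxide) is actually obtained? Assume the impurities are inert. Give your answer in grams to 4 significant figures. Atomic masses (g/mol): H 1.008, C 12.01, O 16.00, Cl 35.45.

Pure HCl available = 535.1 g × 0.662 = 354.24 g.
M(HCl) = 1.008 + 35.45 = 36.458 g/mol.
M(CO2) = 12.01 + 2(16.00) = 44.01 g/mol.
n(HCl) = 354.24 g / 36.458 g/mol = 9.7163 mol.
From the equation the HCl:CO2 mole ratio is 2:1, so n(CO2) = 9.7163 × 1/2 = 4.8581 mol.
Mass of CO2 = 4.8581 mol × 44.01 g/mol = 213.81 g.
Actual mass collected = 213.81 g × 0.643 = 137.48 g.

137.5 g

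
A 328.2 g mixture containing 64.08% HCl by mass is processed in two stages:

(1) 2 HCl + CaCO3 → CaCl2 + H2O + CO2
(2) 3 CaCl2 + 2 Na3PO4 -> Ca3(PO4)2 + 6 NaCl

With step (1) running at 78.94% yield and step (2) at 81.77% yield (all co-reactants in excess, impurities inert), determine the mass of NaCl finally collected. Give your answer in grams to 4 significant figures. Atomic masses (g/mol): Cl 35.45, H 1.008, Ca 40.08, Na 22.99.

217.6 g

Pure HCl = 328.2 × 0.6408 = 210.31 g.
M(HCl) = 1.008 + 35.45 = 36.458 g/mol.
M(NaCl) = 22.99 + 35.45 = 58.44 g/mol.
n(HCl) = 210.31 / 36.458 = 5.7686 mol.
Step 1 (HCl:CaCl2 = 2:1): theoretical n(CaCl2) = 2.8843 mol; at 78.94% yield, n(CaCl2) = 2.2769 mol.
Step 2 (CaCl2:NaCl = 3:6): theoretical n(NaCl) = 4.5537 mol, so theoretical mass = 4.5537 × 58.44 = 266.12 g.
At 81.77% yield, actual mass of NaCl = 266.12 × 0.8177 = 217.61 g.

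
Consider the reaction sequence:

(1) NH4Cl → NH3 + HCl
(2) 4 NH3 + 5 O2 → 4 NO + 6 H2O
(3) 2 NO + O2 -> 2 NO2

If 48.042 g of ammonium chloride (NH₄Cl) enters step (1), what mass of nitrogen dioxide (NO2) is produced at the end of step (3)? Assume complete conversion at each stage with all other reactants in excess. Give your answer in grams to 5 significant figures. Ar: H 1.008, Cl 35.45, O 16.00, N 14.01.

41.322 g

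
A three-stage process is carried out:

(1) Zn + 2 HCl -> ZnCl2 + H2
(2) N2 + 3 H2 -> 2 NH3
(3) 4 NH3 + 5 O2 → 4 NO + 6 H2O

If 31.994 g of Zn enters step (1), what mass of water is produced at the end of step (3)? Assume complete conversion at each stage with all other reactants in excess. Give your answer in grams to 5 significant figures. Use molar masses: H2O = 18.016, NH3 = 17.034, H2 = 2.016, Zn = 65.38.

8.8162 g

n(Zn) = 31.994 / 65.38 = 0.489355 mol.
Reaction (1): Zn→H2 ratio 1:1 ⇒ n(H2) = 0.489355 mol.
Reaction (2): H2→NH3 ratio 3:2 ⇒ n(NH3) = 0.326236 mol.
Reaction (3): NH3→H2O ratio 4:6 ⇒ n(H2O) = 0.489355 mol.
Mass of H2O = 0.489355 × 18.016 = 8.81621 g.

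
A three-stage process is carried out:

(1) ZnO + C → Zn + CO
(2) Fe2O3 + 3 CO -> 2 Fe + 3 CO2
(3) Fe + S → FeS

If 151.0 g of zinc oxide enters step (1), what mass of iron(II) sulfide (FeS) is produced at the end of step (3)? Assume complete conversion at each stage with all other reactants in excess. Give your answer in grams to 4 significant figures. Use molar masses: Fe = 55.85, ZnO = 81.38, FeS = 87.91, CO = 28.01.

108.7 g

n(ZnO) = 151.0 / 81.38 = 1.8555 mol.
Reaction (1): ZnO→CO ratio 1:1 ⇒ n(CO) = 1.8555 mol.
Reaction (2): CO→Fe ratio 3:2 ⇒ n(Fe) = 1.2370 mol.
Reaction (3): Fe→FeS ratio 1:1 ⇒ n(FeS) = 1.2370 mol.
Mass of FeS = 1.2370 × 87.91 = 108.74 g.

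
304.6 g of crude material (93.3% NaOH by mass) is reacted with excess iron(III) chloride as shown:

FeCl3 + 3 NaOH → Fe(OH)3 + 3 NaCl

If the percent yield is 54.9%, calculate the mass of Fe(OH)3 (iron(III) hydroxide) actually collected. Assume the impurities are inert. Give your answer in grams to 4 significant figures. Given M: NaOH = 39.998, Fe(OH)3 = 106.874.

139.0 g

Pure NaOH available = 304.6 g × 0.933 = 284.19 g.
n(NaOH) = 284.19 g / 39.998 g/mol = 7.1052 mol.
From the equation the NaOH:Fe(OH)3 mole ratio is 3:1, so n(Fe(OH)3) = 7.1052 × 1/3 = 2.3684 mol.
Mass of Fe(OH)3 = 2.3684 mol × 106.874 g/mol = 253.12 g.
Actual mass collected = 253.12 g × 0.549 = 138.96 g.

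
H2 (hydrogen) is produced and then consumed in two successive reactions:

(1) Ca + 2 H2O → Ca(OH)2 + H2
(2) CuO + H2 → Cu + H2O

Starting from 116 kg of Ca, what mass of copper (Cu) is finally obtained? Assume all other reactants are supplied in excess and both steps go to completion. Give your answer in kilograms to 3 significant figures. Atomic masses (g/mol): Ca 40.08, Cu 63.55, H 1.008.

M(Ca) = 40.08 g/mol.
M(Cu) = 63.55 g/mol.
116 kg = 116000 g.
n(Ca) = 116000 / 40.08 = 2894 mol.
Step 1 gives a 1:1 ratio of Ca to H2, so n(H2) = 2894 mol.
In step 2 the H2:Cu ratio is 1:1, so n(Cu) = 2894 mol.
Mass of Cu = 2894 × 63.55 = 183900 g = 184 kg.

184 kg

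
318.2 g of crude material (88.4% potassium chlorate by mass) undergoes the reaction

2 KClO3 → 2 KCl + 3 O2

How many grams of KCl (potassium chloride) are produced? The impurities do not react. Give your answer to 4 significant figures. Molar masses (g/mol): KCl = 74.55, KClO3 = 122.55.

171.1 g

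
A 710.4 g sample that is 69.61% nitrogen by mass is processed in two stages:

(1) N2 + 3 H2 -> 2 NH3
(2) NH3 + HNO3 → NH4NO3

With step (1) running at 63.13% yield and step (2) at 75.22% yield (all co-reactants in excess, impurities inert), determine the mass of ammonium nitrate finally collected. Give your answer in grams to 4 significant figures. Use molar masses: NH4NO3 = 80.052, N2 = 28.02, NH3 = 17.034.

1342 g

Pure N2 = 710.4 × 0.6961 = 494.51 g.
n(N2) = 494.51 / 28.02 = 17.648 mol.
Step 1 (N2:NH3 = 1:2): theoretical n(NH3) = 35.297 mol; at 63.13% yield, n(NH3) = 22.283 mol.
Step 2 (NH3:NH4NO3 = 1:1): theoretical n(NH4NO3) = 22.283 mol, so theoretical mass = 22.283 × 80.052 = 1783.8 g.
At 75.22% yield, actual mass of NH4NO3 = 1783.8 × 0.7522 = 1341.8 g.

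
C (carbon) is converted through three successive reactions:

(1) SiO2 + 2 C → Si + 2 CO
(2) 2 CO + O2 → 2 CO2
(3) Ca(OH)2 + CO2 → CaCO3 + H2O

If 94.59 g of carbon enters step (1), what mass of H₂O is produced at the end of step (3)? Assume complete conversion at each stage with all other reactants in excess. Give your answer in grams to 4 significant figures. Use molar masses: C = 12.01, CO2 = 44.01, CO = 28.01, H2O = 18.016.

n(C) = 94.59 / 12.01 = 7.8759 mol.
Reaction (1): C→CO ratio 2:2 ⇒ n(CO) = 7.8759 mol.
Reaction (2): CO→CO2 ratio 2:2 ⇒ n(CO2) = 7.8759 mol.
Reaction (3): CO2→H2O ratio 1:1 ⇒ n(H2O) = 7.8759 mol.
Mass of H2O = 7.8759 × 18.016 = 141.89 g.

141.9 g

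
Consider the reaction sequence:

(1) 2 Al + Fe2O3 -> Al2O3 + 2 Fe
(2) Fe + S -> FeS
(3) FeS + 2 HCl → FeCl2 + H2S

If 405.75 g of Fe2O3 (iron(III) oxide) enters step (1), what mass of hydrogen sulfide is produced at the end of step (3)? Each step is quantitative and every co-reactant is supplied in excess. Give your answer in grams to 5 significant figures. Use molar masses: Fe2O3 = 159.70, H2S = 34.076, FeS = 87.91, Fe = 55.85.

173.15 g

n(Fe2O3) = 405.75 / 159.70 = 2.54070 mol.
Reaction (1): Fe2O3→Fe ratio 1:2 ⇒ n(Fe) = 5.08140 mol.
Reaction (2): Fe→FeS ratio 1:1 ⇒ n(FeS) = 5.08140 mol.
Reaction (3): FeS→H2S ratio 1:1 ⇒ n(H2S) = 5.08140 mol.
Mass of H2S = 5.08140 × 34.076 = 173.154 g.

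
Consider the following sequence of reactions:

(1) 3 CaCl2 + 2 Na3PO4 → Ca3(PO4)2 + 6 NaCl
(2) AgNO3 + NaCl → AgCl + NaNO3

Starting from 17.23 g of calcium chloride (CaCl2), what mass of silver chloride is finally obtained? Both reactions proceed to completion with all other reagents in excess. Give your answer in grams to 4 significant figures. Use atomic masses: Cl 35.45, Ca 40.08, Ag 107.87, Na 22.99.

44.50 g

M(CaCl2) = 40.08 + 2(35.45) = 110.98 g/mol.
M(AgCl) = 107.87 + 35.45 = 143.32 g/mol.
n(CaCl2) = 17.230 / 110.98 = 0.15525 mol.
Step 1 gives a 3:6 ratio of CaCl2 to NaCl, so n(NaCl) = 0.31051 mol.
In step 2 the NaCl:AgCl ratio is 1:1, so n(AgCl) = 0.31051 mol.
Mass of AgCl = 0.31051 × 143.32 = 44.502 g.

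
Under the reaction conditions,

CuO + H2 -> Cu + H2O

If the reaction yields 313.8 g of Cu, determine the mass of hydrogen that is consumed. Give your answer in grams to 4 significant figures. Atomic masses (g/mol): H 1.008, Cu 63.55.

M(Cu) = 63.55 g/mol.
M(H2) = 2(1.008) = 2.016 g/mol.
n(Cu) = 313.80 g / 63.55 g/mol = 4.9378 mol.
From the equation the Cu:H2 mole ratio is 1:1, so n(H2) = 4.9378 × 1/1 = 4.9378 mol.
Mass of H2 = 4.9378 mol × 2.016 g/mol = 9.9547 g.

9.955 g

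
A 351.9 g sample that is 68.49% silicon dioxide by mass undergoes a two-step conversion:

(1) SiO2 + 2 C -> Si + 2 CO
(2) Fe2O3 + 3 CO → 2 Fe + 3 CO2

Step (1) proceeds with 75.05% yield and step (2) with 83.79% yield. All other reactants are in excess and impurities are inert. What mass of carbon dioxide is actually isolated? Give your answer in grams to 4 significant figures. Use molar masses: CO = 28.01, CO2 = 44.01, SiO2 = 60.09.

222.0 g

Pure SiO2 = 351.9 × 0.6849 = 241.02 g.
n(SiO2) = 241.02 / 60.09 = 4.0109 mol.
Step 1 (SiO2:CO = 1:2): theoretical n(CO) = 8.0218 mol; at 75.05% yield, n(CO) = 6.0204 mol.
Step 2 (CO:CO2 = 3:3): theoretical n(CO2) = 6.0204 mol, so theoretical mass = 6.0204 × 44.01 = 264.96 g.
At 83.79% yield, actual mass of CO2 = 264.96 × 0.8379 = 222.01 g.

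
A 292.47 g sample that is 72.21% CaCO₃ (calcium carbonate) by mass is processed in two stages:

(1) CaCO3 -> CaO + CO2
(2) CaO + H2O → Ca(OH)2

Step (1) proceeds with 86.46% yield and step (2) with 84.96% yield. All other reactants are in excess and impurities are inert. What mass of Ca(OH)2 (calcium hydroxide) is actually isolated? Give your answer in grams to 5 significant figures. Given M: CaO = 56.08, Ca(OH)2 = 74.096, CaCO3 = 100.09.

114.85 g

Pure CaCO3 = 292.47 × 0.7221 = 211.193 g.
n(CaCO3) = 211.193 / 100.09 = 2.11003 mol.
Step 1 (CaCO3:CaO = 1:1): theoretical n(CaO) = 2.11003 mol; at 86.46% yield, n(CaO) = 1.82433 mol.
Step 2 (CaO:Ca(OH)2 = 1:1): theoretical n(Ca(OH)2) = 1.82433 mol, so theoretical mass = 1.82433 × 74.096 = 135.175 g.
At 84.96% yield, actual mass of Ca(OH)2 = 135.175 × 0.8496 = 114.845 g.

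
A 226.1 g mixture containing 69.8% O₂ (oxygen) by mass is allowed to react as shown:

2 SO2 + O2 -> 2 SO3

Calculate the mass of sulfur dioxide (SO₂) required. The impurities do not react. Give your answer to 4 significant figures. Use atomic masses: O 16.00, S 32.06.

Mass of pure O2 = 226.1 g × 0.698 = 157.82 g.
M(O2) = 2(16.00) = 32.00 g/mol.
M(SO2) = 32.06 + 2(16.00) = 64.06 g/mol.
n(O2) = 157.82 g / 32.00 g/mol = 4.9318 mol.
From the equation the O2:SO2 mole ratio is 1:2, so n(SO2) = 4.9318 × 2/1 = 9.8636 mol.
Mass of SO2 = 9.8636 mol × 64.06 g/mol = 631.86 g.

631.9 g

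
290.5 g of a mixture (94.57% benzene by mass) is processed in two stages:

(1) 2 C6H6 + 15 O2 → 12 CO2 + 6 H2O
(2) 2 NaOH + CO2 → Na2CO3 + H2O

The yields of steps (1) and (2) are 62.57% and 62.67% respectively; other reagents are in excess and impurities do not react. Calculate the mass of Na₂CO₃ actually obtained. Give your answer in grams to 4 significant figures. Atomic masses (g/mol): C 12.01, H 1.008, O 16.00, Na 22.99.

877.1 g

Pure C6H6 = 290.5 × 0.9457 = 274.73 g.
M(C6H6) = 6(12.01) + 6(1.008) = 78.108 g/mol.
M(Na2CO3) = 2(22.99) + 12.01 + 3(16.00) = 105.99 g/mol.
n(C6H6) = 274.73 / 78.108 = 3.5173 mol.
Step 1 (C6H6:CO2 = 2:12): theoretical n(CO2) = 21.104 mol; at 62.57% yield, n(CO2) = 13.204 mol.
Step 2 (CO2:Na2CO3 = 1:1): theoretical n(Na2CO3) = 13.204 mol, so theoretical mass = 13.204 × 105.99 = 1399.5 g.
At 62.67% yield, actual mass of Na2CO3 = 1399.5 × 0.6267 = 877.09 g.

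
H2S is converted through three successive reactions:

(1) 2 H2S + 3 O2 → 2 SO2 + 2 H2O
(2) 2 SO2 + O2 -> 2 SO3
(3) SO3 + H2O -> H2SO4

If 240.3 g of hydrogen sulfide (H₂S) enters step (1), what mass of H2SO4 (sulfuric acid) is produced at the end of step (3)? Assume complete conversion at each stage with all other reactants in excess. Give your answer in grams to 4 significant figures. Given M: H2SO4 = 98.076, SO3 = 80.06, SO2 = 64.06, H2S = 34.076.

n(H2S) = 240.3 / 34.076 = 7.0519 mol.
Reaction (1): H2S→SO2 ratio 2:2 ⇒ n(SO2) = 7.0519 mol.
Reaction (2): SO2→SO3 ratio 2:2 ⇒ n(SO3) = 7.0519 mol.
Reaction (3): SO3→H2SO4 ratio 1:1 ⇒ n(H2SO4) = 7.0519 mol.
Mass of H2SO4 = 7.0519 × 98.076 = 691.62 g.

691.6 g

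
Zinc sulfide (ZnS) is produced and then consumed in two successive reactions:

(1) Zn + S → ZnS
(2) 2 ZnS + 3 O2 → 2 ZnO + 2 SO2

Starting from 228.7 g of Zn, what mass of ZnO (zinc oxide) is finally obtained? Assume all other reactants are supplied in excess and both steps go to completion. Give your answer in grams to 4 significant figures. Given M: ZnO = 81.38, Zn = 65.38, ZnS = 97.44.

284.7 g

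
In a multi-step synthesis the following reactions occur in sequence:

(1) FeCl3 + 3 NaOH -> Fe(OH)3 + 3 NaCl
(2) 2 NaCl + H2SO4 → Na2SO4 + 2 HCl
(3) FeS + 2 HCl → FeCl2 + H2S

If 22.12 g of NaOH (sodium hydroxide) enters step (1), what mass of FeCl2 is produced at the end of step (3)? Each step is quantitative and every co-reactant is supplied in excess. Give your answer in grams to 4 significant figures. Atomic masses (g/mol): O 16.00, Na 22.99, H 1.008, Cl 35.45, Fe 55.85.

M(NaOH) = 22.99 + 16.00 + 1.008 = 39.998 g/mol.
M(FeCl2) = 55.85 + 2(35.45) = 126.75 g/mol.
n(NaOH) = 22.12 / 39.998 = 0.55303 mol.
Reaction (1): NaOH→NaCl ratio 3:3 ⇒ n(NaCl) = 0.55303 mol.
Reaction (2): NaCl→HCl ratio 2:2 ⇒ n(HCl) = 0.55303 mol.
Reaction (3): HCl→FeCl2 ratio 2:1 ⇒ n(FeCl2) = 0.27651 mol.
Mass of FeCl2 = 0.27651 × 126.75 = 35.048 g.

35.05 g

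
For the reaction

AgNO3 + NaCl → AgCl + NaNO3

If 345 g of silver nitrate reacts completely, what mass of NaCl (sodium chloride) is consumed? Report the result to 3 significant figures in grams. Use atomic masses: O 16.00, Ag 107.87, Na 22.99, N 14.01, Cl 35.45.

119 g

M(AgNO3) = 107.87 + 14.01 + 3(16.00) = 169.88 g/mol.
M(NaCl) = 22.99 + 35.45 = 58.44 g/mol.
n(AgNO3) = 345.0 g / 169.88 g/mol = 2.031 mol.
From the equation the AgNO3:NaCl mole ratio is 1:1, so n(NaCl) = 2.031 × 1/1 = 2.031 mol.
Mass of NaCl = 2.031 mol × 58.44 g/mol = 118.7 g.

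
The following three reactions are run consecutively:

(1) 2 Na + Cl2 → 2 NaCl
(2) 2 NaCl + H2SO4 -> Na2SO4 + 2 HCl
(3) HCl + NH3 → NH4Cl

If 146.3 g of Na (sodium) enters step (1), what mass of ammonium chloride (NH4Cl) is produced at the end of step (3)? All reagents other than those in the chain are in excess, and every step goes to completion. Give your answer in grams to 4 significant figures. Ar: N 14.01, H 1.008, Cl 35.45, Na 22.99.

340.4 g

M(Na) = 22.99 g/mol.
M(NH4Cl) = 14.01 + 4(1.008) + 35.45 = 53.492 g/mol.
n(Na) = 146.3 / 22.99 = 6.3636 mol.
Reaction (1): Na→NaCl ratio 2:2 ⇒ n(NaCl) = 6.3636 mol.
Reaction (2): NaCl→HCl ratio 2:2 ⇒ n(HCl) = 6.3636 mol.
Reaction (3): HCl→NH4Cl ratio 1:1 ⇒ n(NH4Cl) = 6.3636 mol.
Mass of NH4Cl = 6.3636 × 53.492 = 340.40 g.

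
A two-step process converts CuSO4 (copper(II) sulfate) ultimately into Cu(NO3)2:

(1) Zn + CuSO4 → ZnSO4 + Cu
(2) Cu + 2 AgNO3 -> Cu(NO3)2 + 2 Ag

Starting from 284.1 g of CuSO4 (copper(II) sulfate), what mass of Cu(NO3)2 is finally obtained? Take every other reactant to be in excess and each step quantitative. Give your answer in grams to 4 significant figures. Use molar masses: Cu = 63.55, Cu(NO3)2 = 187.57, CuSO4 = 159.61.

n(CuSO4) = 284.10 / 159.61 = 1.7800 mol.
Step 1 gives a 1:1 ratio of CuSO4 to Cu, so n(Cu) = 1.7800 mol.
In step 2 the Cu:Cu(NO3)2 ratio is 1:1, so n(Cu(NO3)2) = 1.7800 mol.
Mass of Cu(NO3)2 = 1.7800 × 187.57 = 333.87 g.

333.9 g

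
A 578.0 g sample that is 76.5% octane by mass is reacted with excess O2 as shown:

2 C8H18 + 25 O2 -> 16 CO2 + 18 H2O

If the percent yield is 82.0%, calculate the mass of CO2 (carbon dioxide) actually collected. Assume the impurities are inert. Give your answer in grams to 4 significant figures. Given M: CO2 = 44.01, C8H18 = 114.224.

Pure C8H18 available = 578.0 g × 0.765 = 442.17 g.
n(C8H18) = 442.17 g / 114.224 g/mol = 3.8711 mol.
From the equation the C8H18:CO2 mole ratio is 2:16, so n(CO2) = 3.8711 × 16/2 = 30.969 mol.
Mass of CO2 = 30.969 mol × 44.01 g/mol = 1362.9 g.
Actual mass collected = 1362.9 g × 0.820 = 1117.6 g.

1118 g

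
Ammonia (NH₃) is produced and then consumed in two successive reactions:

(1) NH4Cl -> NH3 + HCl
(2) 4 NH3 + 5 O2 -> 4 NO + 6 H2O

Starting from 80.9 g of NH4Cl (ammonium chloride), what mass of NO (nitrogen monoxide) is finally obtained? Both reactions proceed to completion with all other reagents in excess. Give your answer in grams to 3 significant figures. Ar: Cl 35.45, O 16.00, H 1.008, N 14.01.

M(NH4Cl) = 14.01 + 4(1.008) + 35.45 = 53.492 g/mol.
M(NO) = 14.01 + 16.00 = 30.01 g/mol.
n(NH4Cl) = 80.90 / 53.492 = 1.512 mol.
Step 1 gives a 1:1 ratio of NH4Cl to NH3, so n(NH3) = 1.512 mol.
In step 2 the NH3:NO ratio is 4:4, so n(NO) = 1.512 mol.
Mass of NO = 1.512 × 30.01 = 45.39 g.

45.4 g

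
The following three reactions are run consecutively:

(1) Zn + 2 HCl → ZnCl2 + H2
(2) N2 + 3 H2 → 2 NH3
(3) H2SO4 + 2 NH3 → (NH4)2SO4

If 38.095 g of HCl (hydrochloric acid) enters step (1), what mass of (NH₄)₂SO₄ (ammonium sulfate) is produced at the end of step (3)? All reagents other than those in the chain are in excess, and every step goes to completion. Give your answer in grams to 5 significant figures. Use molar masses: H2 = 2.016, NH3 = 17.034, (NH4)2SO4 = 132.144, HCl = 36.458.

23.013 g

n(HCl) = 38.095 / 36.458 = 1.04490 mol.
Reaction (1): HCl→H2 ratio 2:1 ⇒ n(H2) = 0.522450 mol.
Reaction (2): H2→NH3 ratio 3:2 ⇒ n(NH3) = 0.348300 mol.
Reaction (3): NH3→(NH4)2SO4 ratio 2:1 ⇒ n((NH4)2SO4) = 0.174150 mol.
Mass of (NH4)2SO4 = 0.174150 × 132.144 = 23.0129 g.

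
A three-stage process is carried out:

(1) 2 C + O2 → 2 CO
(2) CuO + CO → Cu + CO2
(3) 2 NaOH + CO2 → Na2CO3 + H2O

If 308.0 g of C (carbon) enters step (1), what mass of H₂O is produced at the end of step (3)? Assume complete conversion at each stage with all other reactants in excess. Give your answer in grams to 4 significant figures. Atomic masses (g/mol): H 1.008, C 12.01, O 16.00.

M(C) = 12.01 g/mol.
M(H2O) = 2(1.008) + 16.00 = 18.016 g/mol.
n(C) = 308.0 / 12.01 = 25.645 mol.
Reaction (1): C→CO ratio 2:2 ⇒ n(CO) = 25.645 mol.
Reaction (2): CO→CO2 ratio 1:1 ⇒ n(CO2) = 25.645 mol.
Reaction (3): CO2→H2O ratio 1:1 ⇒ n(H2O) = 25.645 mol.
Mass of H2O = 25.645 × 18.016 = 462.03 g.

462.0 g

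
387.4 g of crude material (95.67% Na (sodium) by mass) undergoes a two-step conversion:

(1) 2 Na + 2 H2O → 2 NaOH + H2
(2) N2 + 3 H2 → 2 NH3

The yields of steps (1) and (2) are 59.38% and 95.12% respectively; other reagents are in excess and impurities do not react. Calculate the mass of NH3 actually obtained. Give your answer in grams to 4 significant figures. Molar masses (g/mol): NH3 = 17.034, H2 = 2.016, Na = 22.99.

Pure Na = 387.4 × 0.9567 = 370.63 g.
n(Na) = 370.63 / 22.99 = 16.121 mol.
Step 1 (Na:H2 = 2:1): theoretical n(H2) = 8.0606 mol; at 59.38% yield, n(H2) = 4.7864 mol.
Step 2 (H2:NH3 = 3:2): theoretical n(NH3) = 3.1909 mol, so theoretical mass = 3.1909 × 17.034 = 54.354 g.
At 95.12% yield, actual mass of NH3 = 54.354 × 0.9512 = 51.702 g.

51.70 g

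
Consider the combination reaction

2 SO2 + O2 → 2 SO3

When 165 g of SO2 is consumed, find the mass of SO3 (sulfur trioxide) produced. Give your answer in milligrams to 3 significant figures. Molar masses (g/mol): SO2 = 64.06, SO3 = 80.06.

206000 mg

n(SO2) = 165.0 g / 64.06 g/mol = 2.576 mol.
From the equation the SO2:SO3 mole ratio is 2:2, so n(SO3) = 2.576 × 2/2 = 2.576 mol.
Mass of SO3 = 2.576 mol × 80.06 g/mol = 206.2 g.
Converting to mg: 206.2 g = 206000 mg.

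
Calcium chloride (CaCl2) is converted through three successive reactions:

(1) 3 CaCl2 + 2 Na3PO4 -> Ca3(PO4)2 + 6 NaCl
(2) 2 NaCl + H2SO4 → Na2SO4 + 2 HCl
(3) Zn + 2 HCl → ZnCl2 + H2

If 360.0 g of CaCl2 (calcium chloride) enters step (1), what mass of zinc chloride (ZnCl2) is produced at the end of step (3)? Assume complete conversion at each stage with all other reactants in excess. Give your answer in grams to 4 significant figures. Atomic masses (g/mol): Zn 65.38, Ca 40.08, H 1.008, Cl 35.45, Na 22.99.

M(CaCl2) = 40.08 + 2(35.45) = 110.98 g/mol.
M(ZnCl2) = 65.38 + 2(35.45) = 136.28 g/mol.
n(CaCl2) = 360.0 / 110.98 = 3.2438 mol.
Reaction (1): CaCl2→NaCl ratio 3:6 ⇒ n(NaCl) = 6.4877 mol.
Reaction (2): NaCl→HCl ratio 2:2 ⇒ n(HCl) = 6.4877 mol.
Reaction (3): HCl→ZnCl2 ratio 2:1 ⇒ n(ZnCl2) = 3.2438 mol.
Mass of ZnCl2 = 3.2438 × 136.28 = 442.07 g.

442.1 g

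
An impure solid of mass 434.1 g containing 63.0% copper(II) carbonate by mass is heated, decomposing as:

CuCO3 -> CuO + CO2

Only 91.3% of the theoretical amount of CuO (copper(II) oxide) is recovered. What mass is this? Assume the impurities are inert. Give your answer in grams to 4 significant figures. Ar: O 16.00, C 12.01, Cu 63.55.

Pure CuCO3 available = 434.1 g × 0.630 = 273.48 g.
M(CuCO3) = 63.55 + 12.01 + 3(16.00) = 123.56 g/mol.
M(CuO) = 63.55 + 16.00 = 79.55 g/mol.
n(CuCO3) = 273.48 g / 123.56 g/mol = 2.2134 mol.
From the equation the CuCO3:CuO mole ratio is 1:1, so n(CuO) = 2.2134 × 1/1 = 2.2134 mol.
Mass of CuO = 2.2134 mol × 79.55 g/mol = 176.07 g.
Actual mass collected = 176.07 g × 0.913 = 160.75 g.

160.8 g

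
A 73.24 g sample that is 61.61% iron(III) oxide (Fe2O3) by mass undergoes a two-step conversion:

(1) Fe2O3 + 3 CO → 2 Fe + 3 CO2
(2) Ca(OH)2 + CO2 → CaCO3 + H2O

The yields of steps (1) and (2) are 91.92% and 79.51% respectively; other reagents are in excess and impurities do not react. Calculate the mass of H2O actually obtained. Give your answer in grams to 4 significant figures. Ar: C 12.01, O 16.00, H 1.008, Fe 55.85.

Pure Fe2O3 = 73.24 × 0.6161 = 45.123 g.
M(Fe2O3) = 2(55.85) + 3(16.00) = 159.70 g/mol.
M(H2O) = 2(1.008) + 16.00 = 18.016 g/mol.
n(Fe2O3) = 45.123 / 159.70 = 0.28255 mol.
Step 1 (Fe2O3:CO2 = 1:3): theoretical n(CO2) = 0.84765 mol; at 91.92% yield, n(CO2) = 0.77916 mol.
Step 2 (CO2:H2O = 1:1): theoretical n(H2O) = 0.77916 mol, so theoretical mass = 0.77916 × 18.016 = 14.037 g.
At 79.51% yield, actual mass of H2O = 14.037 × 0.7951 = 11.161 g.

11.16 g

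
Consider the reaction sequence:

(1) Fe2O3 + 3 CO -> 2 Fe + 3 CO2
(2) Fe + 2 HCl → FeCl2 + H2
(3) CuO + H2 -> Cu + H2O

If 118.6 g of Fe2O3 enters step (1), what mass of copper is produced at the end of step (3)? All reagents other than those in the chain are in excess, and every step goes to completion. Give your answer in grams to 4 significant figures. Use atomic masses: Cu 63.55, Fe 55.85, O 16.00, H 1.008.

94.39 g

M(Fe2O3) = 2(55.85) + 3(16.00) = 159.70 g/mol.
M(Cu) = 63.55 g/mol.
n(Fe2O3) = 118.6 / 159.70 = 0.74264 mol.
Reaction (1): Fe2O3→Fe ratio 1:2 ⇒ n(Fe) = 1.4853 mol.
Reaction (2): Fe→H2 ratio 1:1 ⇒ n(H2) = 1.4853 mol.
Reaction (3): H2→Cu ratio 1:1 ⇒ n(Cu) = 1.4853 mol.
Mass of Cu = 1.4853 × 63.55 = 94.390 g.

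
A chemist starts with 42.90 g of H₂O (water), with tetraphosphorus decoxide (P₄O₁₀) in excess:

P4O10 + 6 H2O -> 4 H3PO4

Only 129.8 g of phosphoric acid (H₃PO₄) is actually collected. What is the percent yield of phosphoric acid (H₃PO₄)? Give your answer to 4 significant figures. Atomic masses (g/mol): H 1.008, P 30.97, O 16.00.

83.44 %

M(H2O) = 2(1.008) + 16.00 = 18.016 g/mol.
M(H3PO4) = 3(1.008) + 30.97 + 4(16.00) = 97.994 g/mol.
n(H2O) = 42.900 g / 18.016 g/mol = 2.3812 mol.
From the equation the H2O:H3PO4 mole ratio is 6:4, so n(H3PO4) = 2.3812 × 4/6 = 1.5875 mol.
Mass of H3PO4 = 1.5875 mol × 97.994 g/mol = 155.56 g.
This is the theoretical yield. Percent yield = 129.8 g / 155.56 g × 100% = 83.439%.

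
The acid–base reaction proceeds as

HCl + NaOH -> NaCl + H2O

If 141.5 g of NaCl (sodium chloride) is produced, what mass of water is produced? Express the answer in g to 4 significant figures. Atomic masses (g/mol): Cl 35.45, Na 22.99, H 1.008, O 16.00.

43.62 g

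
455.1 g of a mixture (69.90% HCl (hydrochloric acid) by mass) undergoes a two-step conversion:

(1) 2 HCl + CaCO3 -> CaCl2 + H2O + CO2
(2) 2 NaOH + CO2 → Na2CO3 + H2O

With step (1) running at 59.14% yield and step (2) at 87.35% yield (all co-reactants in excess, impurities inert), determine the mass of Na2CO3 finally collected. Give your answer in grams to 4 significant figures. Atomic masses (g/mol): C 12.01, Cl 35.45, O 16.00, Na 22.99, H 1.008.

238.9 g

Pure HCl = 455.1 × 0.6990 = 318.11 g.
M(HCl) = 1.008 + 35.45 = 36.458 g/mol.
M(Na2CO3) = 2(22.99) + 12.01 + 3(16.00) = 105.99 g/mol.
n(HCl) = 318.11 / 36.458 = 8.7255 mol.
Step 1 (HCl:CO2 = 2:1): theoretical n(CO2) = 4.3628 mol; at 59.14% yield, n(CO2) = 2.5801 mol.
Step 2 (CO2:Na2CO3 = 1:1): theoretical n(Na2CO3) = 2.5801 mol, so theoretical mass = 2.5801 × 105.99 = 273.47 g.
At 87.35% yield, actual mass of Na2CO3 = 273.47 × 0.8735 = 238.87 g.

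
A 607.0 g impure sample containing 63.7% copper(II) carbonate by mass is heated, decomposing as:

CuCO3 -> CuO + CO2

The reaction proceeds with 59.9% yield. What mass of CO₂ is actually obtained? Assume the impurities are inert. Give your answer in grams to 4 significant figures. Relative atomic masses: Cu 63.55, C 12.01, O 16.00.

82.50 g

Pure CuCO3 available = 607.0 g × 0.637 = 386.66 g.
M(CuCO3) = 63.55 + 12.01 + 3(16.00) = 123.56 g/mol.
M(CO2) = 12.01 + 2(16.00) = 44.01 g/mol.
n(CuCO3) = 386.66 g / 123.56 g/mol = 3.1293 mol.
From the equation the CuCO3:CO2 mole ratio is 1:1, so n(CO2) = 3.1293 × 1/1 = 3.1293 mol.
Mass of CO2 = 3.1293 mol × 44.01 g/mol = 137.72 g.
Actual mass collected = 137.72 g × 0.599 = 82.495 g.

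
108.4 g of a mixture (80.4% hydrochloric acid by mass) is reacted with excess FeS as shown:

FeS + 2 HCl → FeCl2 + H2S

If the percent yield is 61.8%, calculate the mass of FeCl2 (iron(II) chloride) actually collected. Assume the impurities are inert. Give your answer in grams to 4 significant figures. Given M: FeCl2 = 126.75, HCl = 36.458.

93.63 g

Pure HCl available = 108.4 g × 0.804 = 87.154 g.
n(HCl) = 87.154 g / 36.458 g/mol = 2.3905 mol.
From the equation the HCl:FeCl2 mole ratio is 2:1, so n(FeCl2) = 2.3905 × 1/2 = 1.1953 mol.
Mass of FeCl2 = 1.1953 mol × 126.75 g/mol = 151.50 g.
Actual mass collected = 151.50 g × 0.618 = 93.627 g.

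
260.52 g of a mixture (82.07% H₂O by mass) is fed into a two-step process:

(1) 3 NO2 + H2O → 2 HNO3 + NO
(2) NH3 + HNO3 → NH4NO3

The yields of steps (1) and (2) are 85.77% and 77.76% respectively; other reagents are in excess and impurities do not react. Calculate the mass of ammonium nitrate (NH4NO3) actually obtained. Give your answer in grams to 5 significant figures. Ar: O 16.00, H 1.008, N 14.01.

Pure H2O = 260.52 × 0.8207 = 213.809 g.
M(H2O) = 2(1.008) + 16.00 = 18.016 g/mol.
M(NH4NO3) = 2(14.01) + 4(1.008) + 3(16.00) = 80.052 g/mol.
n(H2O) = 213.809 / 18.016 = 11.8677 mol.
Step 1 (H2O:HNO3 = 1:2): theoretical n(HNO3) = 23.7354 mol; at 85.77% yield, n(HNO3) = 20.3579 mol.
Step 2 (HNO3:NH4NO3 = 1:1): theoretical n(NH4NO3) = 20.3579 mol, so theoretical mass = 20.3579 × 80.052 = 1629.69 g.
At 77.76% yield, actual mass of NH4NO3 = 1629.69 × 0.7776 = 1267.25 g.

1267.2 g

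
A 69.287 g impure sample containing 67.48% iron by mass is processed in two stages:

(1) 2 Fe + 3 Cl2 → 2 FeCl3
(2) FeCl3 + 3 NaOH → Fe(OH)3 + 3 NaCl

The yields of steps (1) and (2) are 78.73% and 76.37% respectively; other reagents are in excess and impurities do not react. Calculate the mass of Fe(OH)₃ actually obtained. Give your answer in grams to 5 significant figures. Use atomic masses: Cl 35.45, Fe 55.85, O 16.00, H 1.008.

Pure Fe = 69.287 × 0.6748 = 46.7549 g.
M(Fe) = 55.85 g/mol.
M(Fe(OH)3) = 55.85 + 3(16.00) + 3(1.008) = 106.874 g/mol.
n(Fe) = 46.7549 / 55.85 = 0.837151 mol.
Step 1 (Fe:FeCl3 = 2:2): theoretical n(FeCl3) = 0.837151 mol; at 78.73% yield, n(FeCl3) = 0.659089 mol.
Step 2 (FeCl3:Fe(OH)3 = 1:1): theoretical n(Fe(OH)3) = 0.659089 mol, so theoretical mass = 0.659089 × 106.874 = 70.4395 g.
At 76.37% yield, actual mass of Fe(OH)3 = 70.4395 × 0.7637 = 53.7946 g.

53.795 g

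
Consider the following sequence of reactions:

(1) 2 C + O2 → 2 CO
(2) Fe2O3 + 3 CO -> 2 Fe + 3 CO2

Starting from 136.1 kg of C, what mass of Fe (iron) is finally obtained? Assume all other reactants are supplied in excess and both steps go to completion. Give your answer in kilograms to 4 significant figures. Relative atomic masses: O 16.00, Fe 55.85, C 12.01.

M(C) = 12.01 g/mol.
M(Fe) = 55.85 g/mol.
136.1 kg = 136100 g.
n(C) = 136100 / 12.01 = 11332 mol.
Step 1 gives a 2:2 ratio of C to CO, so n(CO) = 11332 mol.
In step 2 the CO:Fe ratio is 3:2, so n(Fe) = 7554.8 mol.
Mass of Fe = 7554.8 × 55.85 = 421940 g = 421.9 kg.

421.9 kg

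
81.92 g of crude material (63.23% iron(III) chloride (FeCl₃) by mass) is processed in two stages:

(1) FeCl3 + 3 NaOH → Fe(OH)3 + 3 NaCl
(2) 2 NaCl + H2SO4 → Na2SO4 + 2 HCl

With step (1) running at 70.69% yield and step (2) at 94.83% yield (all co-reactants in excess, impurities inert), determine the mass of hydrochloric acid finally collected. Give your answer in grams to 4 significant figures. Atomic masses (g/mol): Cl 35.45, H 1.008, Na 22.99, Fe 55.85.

Pure FeCl3 = 81.92 × 0.6323 = 51.798 g.
M(FeCl3) = 55.85 + 3(35.45) = 162.20 g/mol.
M(HCl) = 1.008 + 35.45 = 36.458 g/mol.
n(FeCl3) = 51.798 / 162.20 = 0.31935 mol.
Step 1 (FeCl3:NaCl = 1:3): theoretical n(NaCl) = 0.95804 mol; at 70.69% yield, n(NaCl) = 0.67724 mol.
Step 2 (NaCl:HCl = 2:2): theoretical n(HCl) = 0.67724 mol, so theoretical mass = 0.67724 × 36.458 = 24.691 g.
At 94.83% yield, actual mass of HCl = 24.691 × 0.9483 = 23.414 g.

23.41 g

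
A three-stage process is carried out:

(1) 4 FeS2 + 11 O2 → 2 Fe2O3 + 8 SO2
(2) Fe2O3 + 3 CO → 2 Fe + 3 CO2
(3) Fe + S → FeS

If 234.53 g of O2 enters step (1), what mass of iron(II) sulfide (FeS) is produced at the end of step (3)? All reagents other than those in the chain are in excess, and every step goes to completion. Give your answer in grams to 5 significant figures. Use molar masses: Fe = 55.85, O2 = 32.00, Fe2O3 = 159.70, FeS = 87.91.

n(O2) = 234.53 / 32.00 = 7.32906 mol.
Reaction (1): O2→Fe2O3 ratio 11:2 ⇒ n(Fe2O3) = 1.33256 mol.
Reaction (2): Fe2O3→Fe ratio 1:2 ⇒ n(Fe) = 2.66511 mol.
Reaction (3): Fe→FeS ratio 1:1 ⇒ n(FeS) = 2.66511 mol.
Mass of FeS = 2.66511 × 87.91 = 234.290 g.

234.29 g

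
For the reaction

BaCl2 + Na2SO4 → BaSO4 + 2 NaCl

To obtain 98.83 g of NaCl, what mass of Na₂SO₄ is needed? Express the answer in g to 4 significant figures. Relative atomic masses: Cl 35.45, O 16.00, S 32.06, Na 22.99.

M(NaCl) = 22.99 + 35.45 = 58.44 g/mol.
M(Na2SO4) = 2(22.99) + 32.06 + 4(16.00) = 142.04 g/mol.
n(NaCl) = 98.830 g / 58.44 g/mol = 1.6911 mol.
From the equation the NaCl:Na2SO4 mole ratio is 2:1, so n(Na2SO4) = 1.6911 × 1/2 = 0.84557 mol.
Mass of Na2SO4 = 0.84557 mol × 142.04 g/mol = 120.10 g.

120.1 g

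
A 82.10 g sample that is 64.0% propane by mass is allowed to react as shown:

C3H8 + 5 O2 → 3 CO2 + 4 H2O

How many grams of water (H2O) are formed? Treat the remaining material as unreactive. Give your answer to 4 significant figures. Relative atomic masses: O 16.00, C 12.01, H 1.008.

85.87 g

Mass of pure C3H8 = 82.10 g × 0.640 = 52.544 g.
M(C3H8) = 3(12.01) + 8(1.008) = 44.094 g/mol.
M(H2O) = 2(1.008) + 16.00 = 18.016 g/mol.
n(C3H8) = 52.544 g / 44.094 g/mol = 1.1916 mol.
From the equation the C3H8:H2O mole ratio is 1:4, so n(H2O) = 1.1916 × 4/1 = 4.7665 mol.
Mass of H2O = 4.7665 mol × 18.016 g/mol = 85.874 g.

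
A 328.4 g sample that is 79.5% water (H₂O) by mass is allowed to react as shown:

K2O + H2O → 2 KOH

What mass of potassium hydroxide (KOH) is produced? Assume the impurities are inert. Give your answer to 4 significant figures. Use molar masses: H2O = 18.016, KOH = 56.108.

Mass of pure H2O = 328.4 g × 0.795 = 261.08 g.
n(H2O) = 261.08 g / 18.016 g/mol = 14.491 mol.
From the equation the H2O:KOH mole ratio is 1:2, so n(KOH) = 14.491 × 2/1 = 28.983 mol.
Mass of KOH = 28.983 mol × 56.108 g/mol = 1626.2 g.

1626 g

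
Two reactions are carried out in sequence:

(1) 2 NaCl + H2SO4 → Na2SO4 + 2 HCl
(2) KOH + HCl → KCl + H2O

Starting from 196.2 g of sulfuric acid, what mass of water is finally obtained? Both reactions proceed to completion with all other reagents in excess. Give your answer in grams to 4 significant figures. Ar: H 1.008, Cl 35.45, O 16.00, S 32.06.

72.08 g

M(H2SO4) = 2(1.008) + 32.06 + 4(16.00) = 98.076 g/mol.
M(H2O) = 2(1.008) + 16.00 = 18.016 g/mol.
n(H2SO4) = 196.20 / 98.076 = 2.0005 mol.
Step 1 gives a 1:2 ratio of H2SO4 to HCl, so n(HCl) = 4.0010 mol.
In step 2 the HCl:H2O ratio is 1:1, so n(H2O) = 4.0010 mol.
Mass of H2O = 4.0010 × 18.016 = 72.082 g.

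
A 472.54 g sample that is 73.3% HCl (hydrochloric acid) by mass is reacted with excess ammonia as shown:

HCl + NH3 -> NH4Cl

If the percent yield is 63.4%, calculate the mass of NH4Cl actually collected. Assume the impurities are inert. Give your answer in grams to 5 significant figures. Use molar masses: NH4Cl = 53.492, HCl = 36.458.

322.20 g

Pure HCl available = 472.54 g × 0.733 = 346.372 g.
n(HCl) = 346.372 g / 36.458 g/mol = 9.50057 mol.
From the equation the HCl:NH4Cl mole ratio is 1:1, so n(NH4Cl) = 9.50057 × 1/1 = 9.50057 mol.
Mass of NH4Cl = 9.50057 mol × 53.492 g/mol = 508.205 g.
Actual mass collected = 508.205 g × 0.634 = 322.202 g.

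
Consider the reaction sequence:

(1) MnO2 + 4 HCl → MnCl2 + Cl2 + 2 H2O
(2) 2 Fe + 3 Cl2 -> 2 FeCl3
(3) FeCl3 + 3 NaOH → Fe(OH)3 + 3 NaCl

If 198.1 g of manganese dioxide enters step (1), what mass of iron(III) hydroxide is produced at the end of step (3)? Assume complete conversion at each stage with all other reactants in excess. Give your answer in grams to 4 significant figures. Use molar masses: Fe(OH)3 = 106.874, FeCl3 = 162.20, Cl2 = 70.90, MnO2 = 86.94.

162.3 g

n(MnO2) = 198.1 / 86.94 = 2.2786 mol.
Reaction (1): MnO2→Cl2 ratio 1:1 ⇒ n(Cl2) = 2.2786 mol.
Reaction (2): Cl2→FeCl3 ratio 3:2 ⇒ n(FeCl3) = 1.5191 mol.
Reaction (3): FeCl3→Fe(OH)3 ratio 1:1 ⇒ n(Fe(OH)3) = 1.5191 mol.
Mass of Fe(OH)3 = 1.5191 × 106.874 = 162.35 g.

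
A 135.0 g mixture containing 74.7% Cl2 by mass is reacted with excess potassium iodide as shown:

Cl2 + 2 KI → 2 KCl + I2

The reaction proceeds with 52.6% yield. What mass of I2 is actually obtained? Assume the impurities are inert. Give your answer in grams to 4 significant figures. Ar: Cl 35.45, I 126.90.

189.9 g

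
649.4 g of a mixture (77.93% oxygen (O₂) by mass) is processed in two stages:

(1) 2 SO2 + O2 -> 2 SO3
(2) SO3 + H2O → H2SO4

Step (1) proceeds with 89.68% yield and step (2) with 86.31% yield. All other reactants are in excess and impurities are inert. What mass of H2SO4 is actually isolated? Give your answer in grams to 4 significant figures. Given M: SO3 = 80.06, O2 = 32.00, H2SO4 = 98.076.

2401 g

Pure O2 = 649.4 × 0.7793 = 506.08 g.
n(O2) = 506.08 / 32.00 = 15.815 mol.
Step 1 (O2:SO3 = 1:2): theoretical n(SO3) = 31.630 mol; at 89.68% yield, n(SO3) = 28.366 mol.
Step 2 (SO3:H2SO4 = 1:1): theoretical n(H2SO4) = 28.366 mol, so theoretical mass = 28.366 × 98.076 = 2782.0 g.
At 86.31% yield, actual mass of H2SO4 = 2782.0 × 0.8631 = 2401.1 g.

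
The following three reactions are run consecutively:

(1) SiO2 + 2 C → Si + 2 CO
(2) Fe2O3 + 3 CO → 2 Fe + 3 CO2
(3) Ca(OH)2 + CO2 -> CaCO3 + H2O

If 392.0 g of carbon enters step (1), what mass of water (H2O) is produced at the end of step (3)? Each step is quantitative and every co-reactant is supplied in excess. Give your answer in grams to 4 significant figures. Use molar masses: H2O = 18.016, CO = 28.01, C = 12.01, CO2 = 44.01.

n(C) = 392.0 / 12.01 = 32.639 mol.
Reaction (1): C→CO ratio 2:2 ⇒ n(CO) = 32.639 mol.
Reaction (2): CO→CO2 ratio 3:3 ⇒ n(CO2) = 32.639 mol.
Reaction (3): CO2→H2O ratio 1:1 ⇒ n(H2O) = 32.639 mol.
Mass of H2O = 32.639 × 18.016 = 588.03 g.

588.0 g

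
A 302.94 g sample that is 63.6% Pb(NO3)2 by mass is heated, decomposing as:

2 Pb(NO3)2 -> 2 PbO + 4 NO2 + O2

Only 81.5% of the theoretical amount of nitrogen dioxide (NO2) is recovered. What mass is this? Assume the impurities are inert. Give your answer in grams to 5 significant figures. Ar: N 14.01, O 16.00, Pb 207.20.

43.625 g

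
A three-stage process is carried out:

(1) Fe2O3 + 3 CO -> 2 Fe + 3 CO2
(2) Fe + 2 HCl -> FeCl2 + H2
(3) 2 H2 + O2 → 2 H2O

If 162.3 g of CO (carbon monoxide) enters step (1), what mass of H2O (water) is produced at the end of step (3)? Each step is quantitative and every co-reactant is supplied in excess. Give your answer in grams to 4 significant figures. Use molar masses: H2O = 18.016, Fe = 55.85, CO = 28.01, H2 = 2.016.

n(CO) = 162.3 / 28.01 = 5.7944 mol.
Reaction (1): CO→Fe ratio 3:2 ⇒ n(Fe) = 3.8629 mol.
Reaction (2): Fe→H2 ratio 1:1 ⇒ n(H2) = 3.8629 mol.
Reaction (3): H2→H2O ratio 2:2 ⇒ n(H2O) = 3.8629 mol.
Mass of H2O = 3.8629 × 18.016 = 69.594 g.

69.59 g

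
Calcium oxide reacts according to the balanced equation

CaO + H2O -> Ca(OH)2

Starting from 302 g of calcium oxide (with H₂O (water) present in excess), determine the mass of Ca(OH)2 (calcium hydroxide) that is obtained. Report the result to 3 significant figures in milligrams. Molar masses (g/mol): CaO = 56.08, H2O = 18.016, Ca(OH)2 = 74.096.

n(CaO) = 302.0 g / 56.08 g/mol = 5.385 mol.
From the equation the CaO:Ca(OH)2 mole ratio is 1:1, so n(Ca(OH)2) = 5.385 × 1/1 = 5.385 mol.
Mass of Ca(OH)2 = 5.385 mol × 74.096 g/mol = 399.0 g.
Converting to mg: 399.0 g = 399000 mg.

399000 mg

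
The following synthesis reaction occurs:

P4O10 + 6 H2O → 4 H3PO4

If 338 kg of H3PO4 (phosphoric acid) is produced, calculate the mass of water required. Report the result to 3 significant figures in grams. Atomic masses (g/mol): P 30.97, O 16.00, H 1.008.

M(H3PO4) = 3(1.008) + 30.97 + 4(16.00) = 97.994 g/mol.
M(H2O) = 2(1.008) + 16.00 = 18.016 g/mol.
Convert: 338 kg = 338000 g.
n(H3PO4) = 338000 g / 97.994 g/mol = 3449 mol.
From the equation the H3PO4:H2O mole ratio is 4:6, so n(H2O) = 3449 × 6/4 = 5174 mol.
Mass of H2O = 5174 mol × 18.016 g/mol = 93210 g.

93200 g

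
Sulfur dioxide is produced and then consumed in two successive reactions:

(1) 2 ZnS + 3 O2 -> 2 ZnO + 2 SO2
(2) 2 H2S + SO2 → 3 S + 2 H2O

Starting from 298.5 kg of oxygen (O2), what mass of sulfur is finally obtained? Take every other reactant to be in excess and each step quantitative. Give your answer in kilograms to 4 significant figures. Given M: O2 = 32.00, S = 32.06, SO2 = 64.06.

298.5 kg = 298500 g.
n(O2) = 298500 / 32.00 = 9328.1 mol.
Step 1 gives a 3:2 ratio of O2 to SO2, so n(SO2) = 6218.8 mol.
In step 2 the SO2:S ratio is 1:3, so n(S) = 18656 mol.
Mass of S = 18656 × 32.06 = 598120 g = 598.1 kg.

598.1 kg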